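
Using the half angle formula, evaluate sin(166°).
sin(166°) = √((1 - cos 332°)/2) = 0.2419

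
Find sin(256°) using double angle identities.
sin(256°) = 2 sin 128° cos 128° = -0.9703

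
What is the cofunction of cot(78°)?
cot(78°) = tan(90° - 78°) = tan(12°)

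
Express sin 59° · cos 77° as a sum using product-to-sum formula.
sin 59° cos 77° = (1/2)[sin(59°+77°) + sin(59°-77°)]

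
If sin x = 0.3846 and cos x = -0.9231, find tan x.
tan x = sin x / cos x = -0.4166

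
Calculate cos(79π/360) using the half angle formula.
cos(79π/360) = √((1 + cos 79π/180)/2) = 0.7716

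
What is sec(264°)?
sec(264°) = -9.567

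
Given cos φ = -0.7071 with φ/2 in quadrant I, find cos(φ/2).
cos(φ/2) = ±√((1 + cos φ)/2); positive since φ/2 ∈ QI, so cos(φ/2) = 0.3827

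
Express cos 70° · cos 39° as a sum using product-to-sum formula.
cos 70° cos 39° = (1/2)[cos(70°-39°) + cos(70°+39°)]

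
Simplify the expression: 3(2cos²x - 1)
3(2cos²x - 1) = 3(cos(2x)) (using Double angle)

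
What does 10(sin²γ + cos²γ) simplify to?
10(sin²γ + cos²γ) = 10 (using Pythagorean identity)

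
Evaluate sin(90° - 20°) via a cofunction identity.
sin(90° - 20°) = cos(20°) = 0.9397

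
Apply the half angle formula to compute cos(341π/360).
cos(341π/360) = -√((1 + cos 341π/180)/2) = -0.9863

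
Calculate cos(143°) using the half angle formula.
cos(143°) = -√((1 + cos 286°)/2) = -0.7986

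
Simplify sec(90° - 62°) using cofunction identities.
sec(90° - 62°) = csc(62°)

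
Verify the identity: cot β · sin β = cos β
LHS = (cos β/sin β) · sin β = cos β = RHS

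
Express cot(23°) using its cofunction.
cot(23°) = tan(90° - 23°) = tan(67°)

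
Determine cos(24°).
cos(24°) = 0.9135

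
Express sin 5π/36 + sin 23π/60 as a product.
sin 5π/36 + sin 23π/60 = 2 sin(47π/180) cos(-11π/90)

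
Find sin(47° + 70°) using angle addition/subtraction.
sin(47° + 70°) = sin 47° cos 70° + cos 47° sin 70° = 0.891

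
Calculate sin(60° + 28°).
sin(60° + 28°) = sin 60° cos 28° + cos 60° sin 28° = 0.9994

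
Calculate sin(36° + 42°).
sin(36° + 42°) = sin 36° cos 42° + cos 36° sin 42° = 0.9781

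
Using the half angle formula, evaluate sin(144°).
sin(144°) = √((1 - cos 288°)/2) = 0.5878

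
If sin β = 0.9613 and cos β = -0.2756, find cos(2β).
cos(2β) = cos²β - sin²β = -0.8481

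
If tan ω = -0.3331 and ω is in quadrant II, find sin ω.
sin ω = 0.316 (using tan²ω + 1 = sec²ω)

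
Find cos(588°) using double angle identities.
cos(588°) = cos²294° - sin²294° = -0.6691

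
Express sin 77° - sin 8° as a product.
sin 77° - sin 8° = 2 cos(42.5°) sin(34.5°)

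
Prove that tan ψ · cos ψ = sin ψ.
LHS = (sin ψ/cos ψ) · cos ψ = sin ψ = RHS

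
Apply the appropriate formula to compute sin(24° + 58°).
sin(24° + 58°) = sin 24° cos 58° + cos 24° sin 58° = 0.9903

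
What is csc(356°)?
csc(356°) = -14.34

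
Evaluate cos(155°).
cos(155°) = -0.9063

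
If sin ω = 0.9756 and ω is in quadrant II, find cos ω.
cos ω = -0.2196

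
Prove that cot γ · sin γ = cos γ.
LHS = (cos γ/sin γ) · sin γ = cos γ = RHS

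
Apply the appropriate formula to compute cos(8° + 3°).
cos(8° + 3°) = cos 8° cos 3° - sin 8° sin 3° = 0.9816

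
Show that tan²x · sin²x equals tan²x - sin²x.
RHS = sin²x/cos²x - sin²x = sin²x(1/cos²x - 1) = sin²x · (1 - cos²x)/cos²x = sin²x · sin²x/cos²x = sin²x · tan²x = LHS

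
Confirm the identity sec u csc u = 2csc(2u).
RHS = 2/sin(2u) = 2/(2 sin u cos u) = 1/(sin u cos u) = (1/cos u)(1/sin u) = sec u csc u = LHS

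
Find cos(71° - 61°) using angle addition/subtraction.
cos(71° - 61°) = cos 71° cos 61° + sin 71° sin 61° = 0.9848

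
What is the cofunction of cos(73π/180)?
cos(73π/180) = sin(π/2 - 73π/180) = sin(17π/180)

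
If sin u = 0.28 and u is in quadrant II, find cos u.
cos u = -0.96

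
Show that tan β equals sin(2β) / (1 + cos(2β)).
RHS = 2 sin β cos β / (2cos²β) = sin β/cos β = tan β = LHS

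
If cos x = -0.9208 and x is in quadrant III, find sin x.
sin x = -0.39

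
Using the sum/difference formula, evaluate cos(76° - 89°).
cos(76° - 89°) = cos 76° cos 89° + sin 76° sin 89° = 0.9744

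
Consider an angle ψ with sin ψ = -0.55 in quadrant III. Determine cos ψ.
cos ψ = ±√(1 - sin²ψ) = -0.8352 (negative in QIII)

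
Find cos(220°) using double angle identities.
cos(220°) = cos²110° - sin²110° = -0.766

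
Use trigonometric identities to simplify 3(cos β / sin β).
3(cos β / sin β) = 3(cot β) (using Quotient identity)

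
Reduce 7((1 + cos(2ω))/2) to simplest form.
7((1 + cos(2ω))/2) = 7(cos²ω) (using Power reduction)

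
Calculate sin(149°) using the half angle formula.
sin(149°) = √((1 - cos 298°)/2) = 0.515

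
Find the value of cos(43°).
cos(43°) = 0.7314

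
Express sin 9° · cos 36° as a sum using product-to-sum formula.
sin 9° cos 36° = (1/2)[sin(9°+36°) + sin(9°-36°)]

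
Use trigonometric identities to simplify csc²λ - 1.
csc²λ - 1 = cot²λ (using Pythagorean identity)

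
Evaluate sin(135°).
sin(135°) = √2/2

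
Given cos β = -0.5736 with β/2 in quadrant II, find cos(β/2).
cos(β/2) = ±√((1 + cos β)/2); negative since β/2 ∈ QII, so cos(β/2) = -0.4617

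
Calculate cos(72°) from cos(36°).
cos(72°) = cos²36° - sin²36° = 0.309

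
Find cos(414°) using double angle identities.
cos(414°) = cos²207° - sin²207° = 0.5878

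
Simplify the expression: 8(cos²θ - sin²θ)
8(cos²θ - sin²θ) = 8(cos(2θ)) (using Double angle)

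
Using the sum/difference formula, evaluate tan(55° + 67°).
tan(55° + 67°) = (tan 55° + tan 67°)/(1 - tan 55° tan 67°) = -1.6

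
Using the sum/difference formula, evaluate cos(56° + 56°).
cos(56° + 56°) = cos 56° cos 56° - sin 56° sin 56° = -0.3746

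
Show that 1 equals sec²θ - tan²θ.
RHS = 1/cos²θ - sin²θ/cos²θ = (1 - sin²θ)/cos²θ = cos²θ/cos²θ = 1 = LHS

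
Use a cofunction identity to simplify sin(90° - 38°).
sin(90° - 38°) = cos(38°)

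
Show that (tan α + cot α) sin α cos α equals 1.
LHS = (sin α/cos α + cos α/sin α) sin α cos α = ((sin²α + cos²α)/(sin α cos α)) · sin α cos α = sin²α + cos²α = 1 = RHS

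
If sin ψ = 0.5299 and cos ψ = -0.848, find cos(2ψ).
cos(2ψ) = cos²ψ - sin²ψ = 0.4383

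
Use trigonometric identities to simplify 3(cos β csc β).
3(cos β csc β) = 3(cot β) (using Reciprocal + quotient)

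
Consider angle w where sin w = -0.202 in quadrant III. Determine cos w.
cos w = ±√(1 - sin²w) = -0.9794 (negative in QIII)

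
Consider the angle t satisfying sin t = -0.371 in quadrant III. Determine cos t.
cos t = ±√(1 - sin²t) = -0.9286 (negative in QIII)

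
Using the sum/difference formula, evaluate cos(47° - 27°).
cos(47° - 27°) = cos 47° cos 27° + sin 47° sin 27° = 0.9397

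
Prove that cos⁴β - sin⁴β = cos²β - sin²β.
LHS = (cos²β - sin²β)(cos²β + sin²β) = (cos²β - sin²β) · 1 = cos²β - sin²β = RHS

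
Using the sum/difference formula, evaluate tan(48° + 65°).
tan(48° + 65°) = (tan 48° + tan 65°)/(1 - tan 48° tan 65°) = -2.356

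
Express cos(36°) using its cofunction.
cos(36°) = sin(90° - 36°) = sin(54°)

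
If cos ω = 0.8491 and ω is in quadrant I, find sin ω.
sin ω = 0.5282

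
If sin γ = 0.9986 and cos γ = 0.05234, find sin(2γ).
sin(2γ) = 2 sin γ cos γ = 0.1045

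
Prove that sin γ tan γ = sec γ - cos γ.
RHS = 1/cos γ - cos γ = (1 - cos²γ)/cos γ = sin²γ/cos γ = sin γ · (sin γ/cos γ) = sin γ tan γ = LHS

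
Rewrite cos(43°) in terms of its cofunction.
cos(43°) = sin(90° - 43°) = sin(47°)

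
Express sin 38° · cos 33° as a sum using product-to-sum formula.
sin 38° cos 33° = (1/2)[sin(38°+33°) + sin(38°-33°)]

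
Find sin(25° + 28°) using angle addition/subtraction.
sin(25° + 28°) = sin 25° cos 28° + cos 25° sin 28° = 0.7986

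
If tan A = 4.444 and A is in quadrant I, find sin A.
sin A = 0.9756 (using tan²A + 1 = sec²A)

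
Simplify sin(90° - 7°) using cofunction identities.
sin(90° - 7°) = cos(7°)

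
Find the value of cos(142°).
cos(142°) = -0.788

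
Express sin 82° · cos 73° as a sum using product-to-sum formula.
sin 82° cos 73° = (1/2)[sin(82°+73°) + sin(82°-73°)]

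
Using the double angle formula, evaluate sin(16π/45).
sin(16π/45) = 2 sin 8π/45 cos 8π/45 = 0.8988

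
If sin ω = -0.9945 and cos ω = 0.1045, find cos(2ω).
cos(2ω) = cos²ω - sin²ω = -0.9781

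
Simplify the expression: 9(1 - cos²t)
9(1 - cos²t) = 9(sin²t) (using Pythagorean identity)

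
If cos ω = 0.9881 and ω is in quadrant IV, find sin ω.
sin ω = -0.1538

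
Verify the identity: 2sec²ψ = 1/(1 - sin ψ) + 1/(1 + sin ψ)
RHS = [(1 + sin ψ) + (1 - sin ψ)] / [(1 - sin ψ)(1 + sin ψ)] = 2/(1 - sin²ψ) = 2/cos²ψ = 2sec²ψ = LHS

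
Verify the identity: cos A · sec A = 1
LHS = cos A · (1/cos A) = 1 = RHS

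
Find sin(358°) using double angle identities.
sin(358°) = 2 sin 179° cos 179° = -0.0349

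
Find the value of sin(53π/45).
sin(53π/45) = -0.5299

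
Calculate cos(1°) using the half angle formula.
cos(1°) = √((1 + cos 2°)/2) = 0.9998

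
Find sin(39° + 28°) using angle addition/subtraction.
sin(39° + 28°) = sin 39° cos 28° + cos 39° sin 28° = 0.9205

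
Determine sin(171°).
sin(171°) = 0.1564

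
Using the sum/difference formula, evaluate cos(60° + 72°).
cos(60° + 72°) = cos 60° cos 72° - sin 60° sin 72° = -0.6691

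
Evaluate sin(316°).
sin(316°) = -0.6947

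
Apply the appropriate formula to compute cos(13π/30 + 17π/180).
cos(13π/30 + 17π/180) = cos 13π/30 cos 17π/180 - sin 13π/30 sin 17π/180 = -0.08716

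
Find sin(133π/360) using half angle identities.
sin(133π/360) = √((1 - cos 133π/180)/2) = 0.9171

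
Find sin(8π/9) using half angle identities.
sin(8π/9) = √((1 - cos 16π/9)/2) = 0.342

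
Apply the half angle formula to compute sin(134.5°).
sin(134.5°) = √((1 - cos 269°)/2) = 0.7133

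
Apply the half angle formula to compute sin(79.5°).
sin(79.5°) = √((1 - cos 159°)/2) = 0.9833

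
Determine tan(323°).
tan(323°) = -0.7536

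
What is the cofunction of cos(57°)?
cos(57°) = sin(90° - 57°) = sin(33°)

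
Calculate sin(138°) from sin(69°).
sin(138°) = 2 sin 69° cos 69° = 0.6691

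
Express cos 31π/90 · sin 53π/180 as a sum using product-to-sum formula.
cos 31π/90 sin 53π/180 = (1/2)[sin(31π/90+53π/180) - sin(31π/90-53π/180)]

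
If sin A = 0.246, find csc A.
csc A = 1/sin A = 4.065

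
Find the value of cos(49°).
cos(49°) = 0.6561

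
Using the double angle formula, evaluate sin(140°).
sin(140°) = 2 sin 70° cos 70° = 0.6428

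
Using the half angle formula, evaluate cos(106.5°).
cos(106.5°) = -√((1 + cos 213°)/2) = -0.284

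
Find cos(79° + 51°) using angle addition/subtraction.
cos(79° + 51°) = cos 79° cos 51° - sin 79° sin 51° = -0.6428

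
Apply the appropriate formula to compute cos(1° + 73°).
cos(1° + 73°) = cos 1° cos 73° - sin 1° sin 73° = 0.2756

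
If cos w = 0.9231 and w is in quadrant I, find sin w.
sin w = 0.3846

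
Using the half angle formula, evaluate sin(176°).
sin(176°) = √((1 - cos 352°)/2) = 0.06976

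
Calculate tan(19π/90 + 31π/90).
tan(19π/90 + 31π/90) = (tan 19π/90 + tan 31π/90)/(1 - tan 19π/90 tan 31π/90) = -5.671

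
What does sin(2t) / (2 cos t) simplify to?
sin(2t) / (2 cos t) = sin t (using Double angle)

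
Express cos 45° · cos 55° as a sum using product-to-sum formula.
cos 45° cos 55° = (1/2)[cos(45°-55°) + cos(45°+55°)]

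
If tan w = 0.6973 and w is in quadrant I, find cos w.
cos w = 0.8203 (using tan²w + 1 = sec²w)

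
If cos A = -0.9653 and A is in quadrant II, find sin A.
sin A = 0.2611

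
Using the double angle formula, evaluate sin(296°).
sin(296°) = 2 sin 148° cos 148° = -0.8988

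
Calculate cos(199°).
cos(199°) = -0.9455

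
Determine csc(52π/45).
csc(52π/45) = -2.13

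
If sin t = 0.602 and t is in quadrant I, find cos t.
cos t = 0.7985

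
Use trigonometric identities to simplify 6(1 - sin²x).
6(1 - sin²x) = 6(cos²x) (using Pythagorean identity)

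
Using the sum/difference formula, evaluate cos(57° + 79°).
cos(57° + 79°) = cos 57° cos 79° - sin 57° sin 79° = -0.7193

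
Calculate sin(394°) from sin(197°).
sin(394°) = 2 sin 197° cos 197° = 0.5592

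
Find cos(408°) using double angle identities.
cos(408°) = 1 - 2sin²204° = 0.6691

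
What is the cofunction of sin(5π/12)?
sin(5π/12) = cos(π/2 - 5π/12) = cos(π/12)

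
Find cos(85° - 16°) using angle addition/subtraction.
cos(85° - 16°) = cos 85° cos 16° + sin 85° sin 16° = 0.3584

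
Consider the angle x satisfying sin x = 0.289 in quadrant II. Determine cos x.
cos x = ±√(1 - sin²x) = -0.9573 (negative in QII)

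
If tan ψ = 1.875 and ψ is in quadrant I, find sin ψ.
sin ψ = 0.8824 (using tan²ψ + 1 = sec²ψ)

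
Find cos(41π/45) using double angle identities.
cos(41π/45) = cos²41π/90 - sin²41π/90 = -0.9613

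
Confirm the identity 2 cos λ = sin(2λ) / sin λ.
RHS = 2 sin λ cos λ / sin λ = 2 cos λ = LHS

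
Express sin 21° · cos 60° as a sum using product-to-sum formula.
sin 21° cos 60° = (1/2)[sin(21°+60°) + sin(21°-60°)]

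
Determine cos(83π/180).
cos(83π/180) = 0.1219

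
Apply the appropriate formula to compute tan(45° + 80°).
tan(45° + 80°) = (tan 45° + tan 80°)/(1 - tan 45° tan 80°) = -1.428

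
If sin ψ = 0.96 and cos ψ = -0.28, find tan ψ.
tan ψ = sin ψ / cos ψ = -3.429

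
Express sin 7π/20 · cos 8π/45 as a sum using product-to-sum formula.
sin 7π/20 cos 8π/45 = (1/2)[sin(7π/20+8π/45) + sin(7π/20-8π/45)]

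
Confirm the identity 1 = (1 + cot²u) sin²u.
RHS = csc²u · sin²u = (1/sin²u) · sin²u = 1 = LHS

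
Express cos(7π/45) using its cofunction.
cos(7π/45) = sin(π/2 - 7π/45) = sin(31π/90)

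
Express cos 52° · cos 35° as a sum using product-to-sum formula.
cos 52° cos 35° = (1/2)[cos(52°-35°) + cos(52°+35°)]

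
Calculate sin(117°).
sin(117°) = 0.891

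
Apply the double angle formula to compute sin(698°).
sin(698°) = 2 sin 349° cos 349° = -0.3746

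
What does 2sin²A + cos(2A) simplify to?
2sin²A + cos(2A) = 1 (using Double angle)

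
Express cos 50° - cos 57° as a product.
cos 50° - cos 57° = -2 sin(53.5°) sin(-3.5°)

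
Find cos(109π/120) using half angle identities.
cos(109π/120) = -√((1 + cos 109π/60)/2) = -0.9588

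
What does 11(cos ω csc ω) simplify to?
11(cos ω csc ω) = 11(cot ω) (using Reciprocal + quotient)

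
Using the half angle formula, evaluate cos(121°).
cos(121°) = -√((1 + cos 242°)/2) = -0.515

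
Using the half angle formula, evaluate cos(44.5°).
cos(44.5°) = √((1 + cos 89°)/2) = 0.7133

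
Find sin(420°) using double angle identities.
sin(420°) = 2 sin 210° cos 210° = √3/2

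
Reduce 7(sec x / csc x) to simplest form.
7(sec x / csc x) = 7(tan x) (using Reciprocal identities)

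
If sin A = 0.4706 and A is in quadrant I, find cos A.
cos A = 0.8823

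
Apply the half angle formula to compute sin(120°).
sin(120°) = √((1 - cos 240°)/2) = √3/2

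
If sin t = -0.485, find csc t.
csc t = 1/sin t = -2.062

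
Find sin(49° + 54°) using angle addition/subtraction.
sin(49° + 54°) = sin 49° cos 54° + cos 49° sin 54° = 0.9744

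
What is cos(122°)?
cos(122°) = -0.5299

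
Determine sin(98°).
sin(98°) = 0.9903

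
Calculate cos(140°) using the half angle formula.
cos(140°) = -√((1 + cos 280°)/2) = -0.766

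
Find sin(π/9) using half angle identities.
sin(π/9) = √((1 - cos 2π/9)/2) = 0.342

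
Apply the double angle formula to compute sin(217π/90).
sin(217π/90) = 2 sin 217π/180 cos 217π/180 = 0.9613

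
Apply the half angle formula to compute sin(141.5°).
sin(141.5°) = √((1 - cos 283°)/2) = 0.6225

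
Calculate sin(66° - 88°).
sin(66° - 88°) = sin 66° cos 88° - cos 66° sin 88° = -0.3746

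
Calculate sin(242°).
sin(242°) = -0.8829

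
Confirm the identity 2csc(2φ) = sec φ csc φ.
LHS = 2/sin(2φ) = 2/(2 sin φ cos φ) = 1/(sin φ cos φ) = (1/cos φ)(1/sin φ) = sec φ csc φ = RHS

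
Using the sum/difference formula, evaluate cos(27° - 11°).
cos(27° - 11°) = cos 27° cos 11° + sin 27° sin 11° = 0.9613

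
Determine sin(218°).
sin(218°) = -0.6157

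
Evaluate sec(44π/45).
sec(44π/45) = -1.002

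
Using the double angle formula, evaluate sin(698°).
sin(698°) = 2 sin 349° cos 349° = -0.3746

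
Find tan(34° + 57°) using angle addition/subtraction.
tan(34° + 57°) = (tan 34° + tan 57°)/(1 - tan 34° tan 57°) = -57.29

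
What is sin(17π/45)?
sin(17π/45) = 0.9272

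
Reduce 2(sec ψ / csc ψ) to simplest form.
2(sec ψ / csc ψ) = 2(tan ψ) (using Reciprocal identities)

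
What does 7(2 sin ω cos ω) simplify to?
7(2 sin ω cos ω) = 7(sin(2ω)) (using Double angle)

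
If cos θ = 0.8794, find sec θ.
sec θ = 1/cos θ = 1.137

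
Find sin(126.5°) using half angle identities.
sin(126.5°) = √((1 - cos 253°)/2) = 0.8039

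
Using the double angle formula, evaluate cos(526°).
cos(526°) = cos²263° - sin²263° = -0.9703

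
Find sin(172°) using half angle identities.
sin(172°) = √((1 - cos 344°)/2) = 0.1392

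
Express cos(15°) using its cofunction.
cos(15°) = sin(90° - 15°) = sin(75°)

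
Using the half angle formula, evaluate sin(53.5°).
sin(53.5°) = √((1 - cos 107°)/2) = 0.8039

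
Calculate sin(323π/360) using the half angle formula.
sin(323π/360) = √((1 - cos 323π/180)/2) = 0.3173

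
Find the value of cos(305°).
cos(305°) = 0.5736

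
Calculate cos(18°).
cos(18°) = 0.9511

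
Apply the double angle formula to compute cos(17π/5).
cos(17π/5) = cos²17π/10 - sin²17π/10 = -0.309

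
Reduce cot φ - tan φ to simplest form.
cot φ - tan φ = 2 cot(2φ) (using Double angle)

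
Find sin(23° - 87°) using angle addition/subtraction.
sin(23° - 87°) = sin 23° cos 87° - cos 23° sin 87° = -0.8988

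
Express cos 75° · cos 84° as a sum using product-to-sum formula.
cos 75° cos 84° = (1/2)[cos(75°-84°) + cos(75°+84°)]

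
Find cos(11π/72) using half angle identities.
cos(11π/72) = √((1 + cos 11π/36)/2) = 0.887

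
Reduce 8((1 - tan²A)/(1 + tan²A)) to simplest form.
8((1 - tan²A)/(1 + tan²A)) = 8(cos(2A)) (using Double angle)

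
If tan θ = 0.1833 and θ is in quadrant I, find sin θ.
sin θ = 0.1803 (using tan²θ + 1 = sec²θ)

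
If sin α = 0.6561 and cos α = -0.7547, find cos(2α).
cos(2α) = cos²α - sin²α = 0.1391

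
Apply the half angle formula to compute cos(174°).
cos(174°) = -√((1 + cos 348°)/2) = -0.9945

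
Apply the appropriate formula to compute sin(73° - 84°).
sin(73° - 84°) = sin 73° cos 84° - cos 73° sin 84° = -0.1908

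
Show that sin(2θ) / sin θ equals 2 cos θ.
LHS = 2 sin θ cos θ / sin θ = 2 cos θ = RHS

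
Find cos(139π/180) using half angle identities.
cos(139π/180) = -√((1 + cos 139π/90)/2) = -0.7547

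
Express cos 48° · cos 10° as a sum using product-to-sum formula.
cos 48° cos 10° = (1/2)[cos(48°-10°) + cos(48°+10°)]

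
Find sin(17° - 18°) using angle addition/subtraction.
sin(17° - 18°) = sin 17° cos 18° - cos 17° sin 18° = -0.01745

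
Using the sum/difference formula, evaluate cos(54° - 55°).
cos(54° - 55°) = cos 54° cos 55° + sin 54° sin 55° = 0.9998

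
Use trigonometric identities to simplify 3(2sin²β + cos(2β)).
3(2sin²β + cos(2β)) = 3 (using Double angle)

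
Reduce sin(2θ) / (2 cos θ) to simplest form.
sin(2θ) / (2 cos θ) = sin θ (using Double angle)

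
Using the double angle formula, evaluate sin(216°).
sin(216°) = 2 sin 108° cos 108° = -0.5878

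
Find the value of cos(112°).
cos(112°) = -0.3746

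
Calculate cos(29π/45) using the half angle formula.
cos(29π/45) = -√((1 + cos 58π/45)/2) = -0.4384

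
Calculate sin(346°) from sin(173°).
sin(346°) = 2 sin 173° cos 173° = -0.2419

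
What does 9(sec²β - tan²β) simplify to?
9(sec²β - tan²β) = 9 (using Pythagorean identity)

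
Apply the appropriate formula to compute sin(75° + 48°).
sin(75° + 48°) = sin 75° cos 48° + cos 75° sin 48° = 0.8387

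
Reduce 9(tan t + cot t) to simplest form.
9(tan t + cot t) = 9(sec t csc t) (using Quotient identities)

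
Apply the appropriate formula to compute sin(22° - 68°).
sin(22° - 68°) = sin 22° cos 68° - cos 22° sin 68° = -0.7193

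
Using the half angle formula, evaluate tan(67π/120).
tan(67π/120) = sin 67π/60 / (1 + cos 67π/60) = -5.396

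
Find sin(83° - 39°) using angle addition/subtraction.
sin(83° - 39°) = sin 83° cos 39° - cos 83° sin 39° = 0.6947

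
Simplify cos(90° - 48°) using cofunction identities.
cos(90° - 48°) = sin(48°)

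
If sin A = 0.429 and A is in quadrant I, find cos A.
cos A = 0.9033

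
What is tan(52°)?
tan(52°) = 1.28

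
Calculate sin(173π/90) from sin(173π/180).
sin(173π/90) = 2 sin 173π/180 cos 173π/180 = -0.2419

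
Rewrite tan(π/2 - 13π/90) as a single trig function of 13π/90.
tan(π/2 - 13π/90) = cot(13π/90)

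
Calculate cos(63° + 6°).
cos(63° + 6°) = cos 63° cos 6° - sin 63° sin 6° = 0.3584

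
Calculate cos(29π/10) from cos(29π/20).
cos(29π/10) = cos²29π/20 - sin²29π/20 = -0.9511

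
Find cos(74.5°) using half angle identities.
cos(74.5°) = √((1 + cos 149°)/2) = 0.2672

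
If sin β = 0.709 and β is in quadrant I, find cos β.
cos β = 0.7052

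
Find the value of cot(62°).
cot(62°) = 0.5317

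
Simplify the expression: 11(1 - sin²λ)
11(1 - sin²λ) = 11(cos²λ) (using Pythagorean identity)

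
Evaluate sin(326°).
sin(326°) = -0.5592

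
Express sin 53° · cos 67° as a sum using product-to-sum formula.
sin 53° cos 67° = (1/2)[sin(53°+67°) + sin(53°-67°)]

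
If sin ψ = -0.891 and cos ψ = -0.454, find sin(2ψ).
sin(2ψ) = 2 sin ψ cos ψ = 0.809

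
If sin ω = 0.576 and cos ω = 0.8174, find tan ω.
tan ω = sin ω / cos ω = 0.7047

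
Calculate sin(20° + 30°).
sin(20° + 30°) = sin 20° cos 30° + cos 20° sin 30° = 0.766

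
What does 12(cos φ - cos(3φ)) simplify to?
12(cos φ - cos(3φ)) = 12(2 sin(2φ) sin φ) (using Sum-to-product)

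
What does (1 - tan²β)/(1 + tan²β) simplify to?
(1 - tan²β)/(1 + tan²β) = cos(2β) (using Double angle)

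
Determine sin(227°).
sin(227°) = -0.7314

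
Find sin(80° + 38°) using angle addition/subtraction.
sin(80° + 38°) = sin 80° cos 38° + cos 80° sin 38° = 0.8829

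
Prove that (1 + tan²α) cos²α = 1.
LHS = sec²α · cos²α = (1/cos²α) · cos²α = 1 = RHS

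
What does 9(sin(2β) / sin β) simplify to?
9(sin(2β) / sin β) = 9(2 cos β) (using Double angle)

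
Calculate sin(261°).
sin(261°) = -0.9877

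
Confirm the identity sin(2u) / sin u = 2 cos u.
LHS = 2 sin u cos u / sin u = 2 cos u = RHS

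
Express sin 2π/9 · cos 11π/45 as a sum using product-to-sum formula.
sin 2π/9 cos 11π/45 = (1/2)[sin(2π/9+11π/45) + sin(2π/9-11π/45)]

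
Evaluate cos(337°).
cos(337°) = 0.9205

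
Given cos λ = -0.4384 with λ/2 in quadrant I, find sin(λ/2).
sin(λ/2) = ±√((1 - cos λ)/2); positive since λ/2 ∈ QI, so sin(λ/2) = 0.8481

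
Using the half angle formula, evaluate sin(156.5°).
sin(156.5°) = √((1 - cos 313°)/2) = 0.3987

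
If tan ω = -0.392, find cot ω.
cot ω = 1/tan ω = -2.551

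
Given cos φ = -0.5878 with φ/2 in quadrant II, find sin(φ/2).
sin(φ/2) = ±√((1 - cos φ)/2); positive since φ/2 ∈ QII, so sin(φ/2) = 0.891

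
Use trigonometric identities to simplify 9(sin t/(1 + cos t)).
9(sin t/(1 + cos t)) = 9(tan(t/2)) (using Half angle)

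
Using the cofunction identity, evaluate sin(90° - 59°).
sin(90° - 59°) = cos(59°) = 0.515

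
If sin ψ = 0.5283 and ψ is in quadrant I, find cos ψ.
cos ψ = 0.8491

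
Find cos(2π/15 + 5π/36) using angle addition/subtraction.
cos(2π/15 + 5π/36) = cos 2π/15 cos 5π/36 - sin 2π/15 sin 5π/36 = 0.6561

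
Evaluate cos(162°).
cos(162°) = -0.9511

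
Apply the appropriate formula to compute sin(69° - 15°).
sin(69° - 15°) = sin 69° cos 15° - cos 69° sin 15° = 0.809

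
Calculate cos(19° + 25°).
cos(19° + 25°) = cos 19° cos 25° - sin 19° sin 25° = 0.7193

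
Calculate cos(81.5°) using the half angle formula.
cos(81.5°) = √((1 + cos 163°)/2) = 0.1478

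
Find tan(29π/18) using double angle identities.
tan(29π/18) = 2 tan 29π/36 / (1 - tan²29π/36) = -2.747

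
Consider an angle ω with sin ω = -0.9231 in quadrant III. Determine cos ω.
cos ω = ±√(1 - sin²ω) = -0.3846 (negative in QIII)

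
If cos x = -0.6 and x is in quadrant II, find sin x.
sin x = 0.8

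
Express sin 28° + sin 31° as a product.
sin 28° + sin 31° = 2 sin(29.5°) cos(-1.5°)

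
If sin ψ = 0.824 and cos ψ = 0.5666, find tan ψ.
tan ψ = sin ψ / cos ψ = 1.454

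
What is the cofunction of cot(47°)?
cot(47°) = tan(90° - 47°) = tan(43°)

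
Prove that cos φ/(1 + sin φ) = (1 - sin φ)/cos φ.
RHS = (1 - sin φ)(1 + sin φ) / (cos φ(1 + sin φ)) = (1 - sin²φ) / (cos φ(1 + sin φ)) = cos²φ / (cos φ(1 + sin φ)) = cos φ/(1 + sin φ) = LHS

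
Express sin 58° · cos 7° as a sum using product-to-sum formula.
sin 58° cos 7° = (1/2)[sin(58°+7°) + sin(58°-7°)]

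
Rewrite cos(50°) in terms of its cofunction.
cos(50°) = sin(90° - 50°) = sin(40°)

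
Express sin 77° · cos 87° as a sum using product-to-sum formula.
sin 77° cos 87° = (1/2)[sin(77°+87°) + sin(77°-87°)]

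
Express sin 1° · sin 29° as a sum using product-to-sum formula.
sin 1° sin 29° = (1/2)[cos(1°-29°) - cos(1°+29°)]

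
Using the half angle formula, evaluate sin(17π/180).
sin(17π/180) = √((1 - cos 17π/90)/2) = 0.2924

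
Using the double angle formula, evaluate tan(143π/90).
tan(143π/90) = 2 tan 143π/180 / (1 - tan²143π/180) = -3.487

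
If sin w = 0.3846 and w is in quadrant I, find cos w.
cos w = 0.9231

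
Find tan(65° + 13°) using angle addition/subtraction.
tan(65° + 13°) = (tan 65° + tan 13°)/(1 - tan 65° tan 13°) = 4.705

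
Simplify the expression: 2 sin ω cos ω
2 sin ω cos ω = sin(2ω) (using Double angle)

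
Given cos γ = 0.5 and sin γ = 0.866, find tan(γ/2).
tan(γ/2) = sin γ / (1 + cos γ) = 0.5773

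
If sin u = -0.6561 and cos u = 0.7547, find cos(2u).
cos(2u) = cos²u - sin²u = 0.1391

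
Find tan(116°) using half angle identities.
tan(116°) = sin 232° / (1 + cos 232°) = -2.05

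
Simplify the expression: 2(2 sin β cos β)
2(2 sin β cos β) = 2(sin(2β)) (using Double angle)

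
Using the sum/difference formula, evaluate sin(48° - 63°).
sin(48° - 63°) = sin 48° cos 63° - cos 48° sin 63° = -(√6-√2)/4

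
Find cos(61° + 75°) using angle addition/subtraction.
cos(61° + 75°) = cos 61° cos 75° - sin 61° sin 75° = -0.7193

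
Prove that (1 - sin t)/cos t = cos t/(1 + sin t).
LHS = (1 - sin t)(1 + sin t) / (cos t(1 + sin t)) = (1 - sin²t) / (cos t(1 + sin t)) = cos²t / (cos t(1 + sin t)) = cos t/(1 + sin t) = RHS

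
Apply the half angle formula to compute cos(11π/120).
cos(11π/120) = √((1 + cos 11π/60)/2) = 0.9588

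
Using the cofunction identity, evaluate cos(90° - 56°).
cos(90° - 56°) = sin(56°) = 0.829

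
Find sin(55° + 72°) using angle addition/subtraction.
sin(55° + 72°) = sin 55° cos 72° + cos 55° sin 72° = 0.7986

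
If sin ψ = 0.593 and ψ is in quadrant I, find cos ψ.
cos ψ = 0.8052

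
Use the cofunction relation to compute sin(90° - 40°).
sin(90° - 40°) = cos(40°) = 0.766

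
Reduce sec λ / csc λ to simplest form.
sec λ / csc λ = tan λ (using Reciprocal identities)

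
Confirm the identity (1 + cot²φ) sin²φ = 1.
LHS = csc²φ · sin²φ = (1/sin²φ) · sin²φ = 1 = RHS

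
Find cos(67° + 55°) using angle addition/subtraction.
cos(67° + 55°) = cos 67° cos 55° - sin 67° sin 55° = -0.5299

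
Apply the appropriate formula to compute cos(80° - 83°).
cos(80° - 83°) = cos 80° cos 83° + sin 80° sin 83° = 0.9986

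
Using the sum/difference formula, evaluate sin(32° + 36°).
sin(32° + 36°) = sin 32° cos 36° + cos 32° sin 36° = 0.9272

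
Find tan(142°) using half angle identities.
tan(142°) = sin 284° / (1 + cos 284°) = -0.7813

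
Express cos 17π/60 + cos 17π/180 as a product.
cos 17π/60 + cos 17π/180 = 2 cos(17π/90) cos(17π/180)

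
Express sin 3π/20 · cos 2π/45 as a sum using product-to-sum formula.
sin 3π/20 cos 2π/45 = (1/2)[sin(3π/20+2π/45) + sin(3π/20-2π/45)]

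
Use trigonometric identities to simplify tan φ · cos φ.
tan φ · cos φ = sin φ (using Quotient identity)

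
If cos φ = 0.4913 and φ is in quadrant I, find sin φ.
sin φ = 0.871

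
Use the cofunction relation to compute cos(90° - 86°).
cos(90° - 86°) = sin(86°) = 0.9976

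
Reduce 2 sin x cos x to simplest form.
2 sin x cos x = sin(2x) (using Double angle)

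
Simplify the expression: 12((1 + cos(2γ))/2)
12((1 + cos(2γ))/2) = 12(cos²γ) (using Power reduction)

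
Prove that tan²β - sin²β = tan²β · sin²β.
LHS = sin²β/cos²β - sin²β = sin²β(1/cos²β - 1) = sin²β · (1 - cos²β)/cos²β = sin²β · sin²β/cos²β = sin²β · tan²β = RHS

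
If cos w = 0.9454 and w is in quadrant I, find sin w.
sin w = 0.3259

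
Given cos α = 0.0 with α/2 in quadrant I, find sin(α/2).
sin(α/2) = ±√((1 - cos α)/2); positive since α/2 ∈ QI, so sin(α/2) = √2/2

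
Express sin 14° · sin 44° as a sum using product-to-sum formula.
sin 14° sin 44° = (1/2)[cos(14°-44°) - cos(14°+44°)]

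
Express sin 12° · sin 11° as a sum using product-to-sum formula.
sin 12° sin 11° = (1/2)[cos(12°-11°) - cos(12°+11°)]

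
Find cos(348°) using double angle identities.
cos(348°) = cos²174° - sin²174° = 0.9781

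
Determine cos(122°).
cos(122°) = -0.5299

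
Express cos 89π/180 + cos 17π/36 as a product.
cos 89π/180 + cos 17π/36 = 2 cos(29π/60) cos(π/90)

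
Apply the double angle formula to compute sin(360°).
sin(360°) = 2 sin 180° cos 180° = 0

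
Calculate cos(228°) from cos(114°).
cos(228°) = 2cos²114° - 1 = -0.6691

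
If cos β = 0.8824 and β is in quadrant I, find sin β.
sin β = 0.4705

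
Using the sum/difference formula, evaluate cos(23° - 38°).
cos(23° - 38°) = cos 23° cos 38° + sin 23° sin 38° = (√6+√2)/4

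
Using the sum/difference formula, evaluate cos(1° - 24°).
cos(1° - 24°) = cos 1° cos 24° + sin 1° sin 24° = 0.9205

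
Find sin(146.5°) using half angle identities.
sin(146.5°) = √((1 - cos 293°)/2) = 0.5519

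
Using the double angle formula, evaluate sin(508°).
sin(508°) = 2 sin 254° cos 254° = 0.5299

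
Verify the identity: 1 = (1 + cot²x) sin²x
RHS = csc²x · sin²x = (1/sin²x) · sin²x = 1 = LHS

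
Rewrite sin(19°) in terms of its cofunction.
sin(19°) = cos(90° - 19°) = cos(71°)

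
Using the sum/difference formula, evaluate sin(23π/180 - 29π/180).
sin(23π/180 - 29π/180) = sin 23π/180 cos 29π/180 - cos 23π/180 sin 29π/180 = -0.1045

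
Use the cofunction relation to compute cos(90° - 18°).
cos(90° - 18°) = sin(18°) = 0.309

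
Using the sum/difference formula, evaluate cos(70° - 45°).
cos(70° - 45°) = cos 70° cos 45° + sin 70° sin 45° = 0.9063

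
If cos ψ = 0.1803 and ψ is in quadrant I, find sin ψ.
sin ψ = 0.9836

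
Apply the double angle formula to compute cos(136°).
cos(136°) = cos²68° - sin²68° = -0.7193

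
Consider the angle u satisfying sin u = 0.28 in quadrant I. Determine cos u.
cos u = √(1 - sin²u) = 0.96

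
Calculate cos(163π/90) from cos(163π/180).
cos(163π/90) = cos²163π/180 - sin²163π/180 = 0.829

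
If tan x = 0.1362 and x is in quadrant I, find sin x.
sin x = 0.135 (using tan²x + 1 = sec²x)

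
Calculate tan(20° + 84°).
tan(20° + 84°) = (tan 20° + tan 84°)/(1 - tan 20° tan 84°) = -4.011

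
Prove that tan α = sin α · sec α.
RHS = sin α · (1/cos α) = sin α/cos α = tan α = LHS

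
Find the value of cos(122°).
cos(122°) = -0.5299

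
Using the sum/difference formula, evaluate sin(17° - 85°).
sin(17° - 85°) = sin 17° cos 85° - cos 17° sin 85° = -0.9272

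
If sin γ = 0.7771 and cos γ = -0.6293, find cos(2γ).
cos(2γ) = cos²γ - sin²γ = -0.2079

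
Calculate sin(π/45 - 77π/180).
sin(π/45 - 77π/180) = sin π/45 cos 77π/180 - cos π/45 sin 77π/180 = -0.9563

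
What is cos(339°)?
cos(339°) = 0.9336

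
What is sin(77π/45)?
sin(77π/45) = -0.788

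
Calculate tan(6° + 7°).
tan(6° + 7°) = (tan 6° + tan 7°)/(1 - tan 6° tan 7°) = 0.2309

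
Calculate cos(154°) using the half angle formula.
cos(154°) = -√((1 + cos 308°)/2) = -0.8988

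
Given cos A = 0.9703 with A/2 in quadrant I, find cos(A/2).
cos(A/2) = ±√((1 + cos A)/2); positive since A/2 ∈ QI, so cos(A/2) = 0.9925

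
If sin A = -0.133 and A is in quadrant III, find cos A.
cos A = -0.9911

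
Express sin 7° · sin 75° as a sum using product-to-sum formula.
sin 7° sin 75° = (1/2)[cos(7°-75°) - cos(7°+75°)]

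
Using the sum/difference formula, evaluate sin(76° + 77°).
sin(76° + 77°) = sin 76° cos 77° + cos 76° sin 77° = 0.454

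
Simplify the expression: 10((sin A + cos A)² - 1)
10((sin A + cos A)² - 1) = 10(sin(2A)) (using Pythagorean + double angle)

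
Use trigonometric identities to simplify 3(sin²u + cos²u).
3(sin²u + cos²u) = 3 (using Pythagorean identity)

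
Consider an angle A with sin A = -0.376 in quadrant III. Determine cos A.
cos A = ±√(1 - sin²A) = -0.9266 (negative in QIII)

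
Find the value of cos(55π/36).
cos(55π/36) = 0.08716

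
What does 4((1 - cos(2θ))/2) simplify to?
4((1 - cos(2θ))/2) = 4(sin²θ) (using Power reduction)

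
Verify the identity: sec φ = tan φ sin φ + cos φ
RHS = sin²φ/cos φ + cos φ = (sin²φ + cos²φ)/cos φ = 1/cos φ = sec φ = LHS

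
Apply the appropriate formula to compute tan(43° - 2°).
tan(43° - 2°) = (tan 43° - tan 2°)/(1 + tan 43° tan 2°) = 0.8693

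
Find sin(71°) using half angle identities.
sin(71°) = √((1 - cos 142°)/2) = 0.9455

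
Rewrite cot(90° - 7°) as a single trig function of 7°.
cot(90° - 7°) = tan(7°)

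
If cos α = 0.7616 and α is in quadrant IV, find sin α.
sin α = -0.648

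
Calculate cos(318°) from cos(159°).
cos(318°) = cos²159° - sin²159° = 0.7431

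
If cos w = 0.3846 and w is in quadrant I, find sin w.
sin w = 0.9231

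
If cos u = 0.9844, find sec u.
sec u = 1/cos u = 1.016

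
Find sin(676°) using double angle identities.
sin(676°) = 2 sin 338° cos 338° = -0.6947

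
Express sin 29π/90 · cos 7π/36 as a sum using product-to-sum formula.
sin 29π/90 cos 7π/36 = (1/2)[sin(29π/90+7π/36) + sin(29π/90-7π/36)]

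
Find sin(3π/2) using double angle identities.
sin(3π/2) = 2 sin 3π/4 cos 3π/4 = -1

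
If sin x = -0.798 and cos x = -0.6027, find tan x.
tan x = sin x / cos x = 1.324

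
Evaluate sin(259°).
sin(259°) = -0.9816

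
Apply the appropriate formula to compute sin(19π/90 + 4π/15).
sin(19π/90 + 4π/15) = sin 19π/90 cos 4π/15 + cos 19π/90 sin 4π/15 = 0.9976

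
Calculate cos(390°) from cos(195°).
cos(390°) = cos²195° - sin²195° = √3/2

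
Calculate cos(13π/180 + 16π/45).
cos(13π/180 + 16π/45) = cos 13π/180 cos 16π/45 - sin 13π/180 sin 16π/45 = 0.225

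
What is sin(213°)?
sin(213°) = -0.5446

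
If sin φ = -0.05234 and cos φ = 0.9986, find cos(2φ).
cos(2φ) = cos²φ - sin²φ = 0.9945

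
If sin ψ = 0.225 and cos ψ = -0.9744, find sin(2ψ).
sin(2ψ) = 2 sin ψ cos ψ = -0.4385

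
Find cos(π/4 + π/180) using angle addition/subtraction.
cos(π/4 + π/180) = cos π/4 cos π/180 - sin π/4 sin π/180 = 0.6947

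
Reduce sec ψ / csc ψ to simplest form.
sec ψ / csc ψ = tan ψ (using Reciprocal identities)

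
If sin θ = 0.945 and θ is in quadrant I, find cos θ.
cos θ = 0.3271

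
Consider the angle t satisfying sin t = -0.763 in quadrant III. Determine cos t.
cos t = ±√(1 - sin²t) = -0.6464 (negative in QIII)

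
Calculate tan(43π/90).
tan(43π/90) = 14.3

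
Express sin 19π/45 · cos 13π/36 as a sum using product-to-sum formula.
sin 19π/45 cos 13π/36 = (1/2)[sin(19π/45+13π/36) + sin(19π/45-13π/36)]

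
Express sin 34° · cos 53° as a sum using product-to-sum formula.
sin 34° cos 53° = (1/2)[sin(34°+53°) + sin(34°-53°)]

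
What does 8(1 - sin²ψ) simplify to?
8(1 - sin²ψ) = 8(cos²ψ) (using Pythagorean identity)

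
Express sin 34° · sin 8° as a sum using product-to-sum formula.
sin 34° sin 8° = (1/2)[cos(34°-8°) - cos(34°+8°)]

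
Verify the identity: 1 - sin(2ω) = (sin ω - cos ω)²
RHS = sin²ω - 2 sin ω cos ω + cos²ω = (sin²ω + cos²ω) - 2 sin ω cos ω = 1 - sin(2ω) = LHS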